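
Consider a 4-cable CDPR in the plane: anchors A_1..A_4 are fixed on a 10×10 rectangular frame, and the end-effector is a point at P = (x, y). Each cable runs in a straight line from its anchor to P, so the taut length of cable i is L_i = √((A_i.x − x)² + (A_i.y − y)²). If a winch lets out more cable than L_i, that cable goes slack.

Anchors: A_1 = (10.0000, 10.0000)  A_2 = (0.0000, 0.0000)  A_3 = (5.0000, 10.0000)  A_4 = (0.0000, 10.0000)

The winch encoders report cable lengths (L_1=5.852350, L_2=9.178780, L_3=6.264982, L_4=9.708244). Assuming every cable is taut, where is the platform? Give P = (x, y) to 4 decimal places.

circle eqns → linear via eq_j − eq_1; set k_j = A_j·A_j − L_j²
k_1 = 100.0000+100.0000−34.2500 = 165.7500
20.0000·x + 20.0000·y = k_1−k_2 = 250.0000
10.0000·x + 0.0000·y = k_1−k_3 = 80.0000
20.0000·x + 0.0000·y = k_1−k_4 = 160.0000
solve first two rows → x=8.0000, y=4.5000
check cable 4: ‖A_4−P‖² = 94.2500 ≈ L_4² = 94.2500 ✓

(8.0000, 4.5000)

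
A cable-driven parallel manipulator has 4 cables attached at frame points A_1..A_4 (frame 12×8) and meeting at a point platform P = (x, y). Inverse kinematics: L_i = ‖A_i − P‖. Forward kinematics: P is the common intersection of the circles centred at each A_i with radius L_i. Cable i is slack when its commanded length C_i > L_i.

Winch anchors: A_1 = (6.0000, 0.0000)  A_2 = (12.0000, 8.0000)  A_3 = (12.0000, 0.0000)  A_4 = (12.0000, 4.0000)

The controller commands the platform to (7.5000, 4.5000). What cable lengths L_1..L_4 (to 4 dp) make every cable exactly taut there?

L_1: Δ = A_1−P = (-1.5000, -4.5000) → ‖Δ‖ = √22.5000 = 4.7434
L_2: Δ = A_2−P = (4.5000, 3.5000) → ‖Δ‖ = √32.5000 = 5.7009
L_3: Δ = A_3−P = (4.5000, -4.5000) → ‖Δ‖ = √40.5000 = 6.3640
L_4: Δ = A_4−P = (4.5000, -0.5000) → ‖Δ‖ = √20.5000 = 4.5277

(4.7434, 5.7009, 6.3640, 4.5277)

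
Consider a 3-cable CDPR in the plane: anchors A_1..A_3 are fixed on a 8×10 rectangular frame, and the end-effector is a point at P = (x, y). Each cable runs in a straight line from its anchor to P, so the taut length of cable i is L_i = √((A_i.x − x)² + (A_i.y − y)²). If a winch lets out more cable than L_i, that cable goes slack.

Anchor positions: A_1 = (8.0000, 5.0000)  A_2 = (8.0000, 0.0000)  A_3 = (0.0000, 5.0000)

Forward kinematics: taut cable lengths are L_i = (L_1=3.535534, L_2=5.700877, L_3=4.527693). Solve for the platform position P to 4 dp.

(4.5000, 4.5000)

each cable: (A_i−P)·(A_i−P) = L_i²; let c_i = ‖A_i‖²−L_i²
c_1 = 64.0000+25.0000−12.5000 = 76.5000
row 1: 0.0000x + 10.0000y = 45.0000  (c_2=31.5000)
row 2: 16.0000x + 0.0000y = 72.0000  (c_3=4.5000)
Cramer on rows 1–2 → x = 4.5000, y = 4.5000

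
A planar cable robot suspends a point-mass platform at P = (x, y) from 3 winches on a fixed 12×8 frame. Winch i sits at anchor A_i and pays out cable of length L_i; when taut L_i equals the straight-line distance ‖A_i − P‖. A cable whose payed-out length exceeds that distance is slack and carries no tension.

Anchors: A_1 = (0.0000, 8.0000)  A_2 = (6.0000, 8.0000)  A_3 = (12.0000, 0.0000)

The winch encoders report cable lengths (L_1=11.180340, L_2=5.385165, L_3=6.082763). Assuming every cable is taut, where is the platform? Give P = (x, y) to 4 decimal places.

(11.0000, 6.0000)

expand ‖A_i−P‖²=L_i² and subtract eq 1 (k_i ≔ ‖A_i‖²−L_i²)
k_1 = 0.0000+64.0000−125.0000 = -61.0000
eq1−eq2 → [-12.0000  0.0000]·P = -132.0000
eq1−eq3 → [-24.0000  16.0000]·P = -168.0000
2×2 solve → P = (11.0000, 6.0000)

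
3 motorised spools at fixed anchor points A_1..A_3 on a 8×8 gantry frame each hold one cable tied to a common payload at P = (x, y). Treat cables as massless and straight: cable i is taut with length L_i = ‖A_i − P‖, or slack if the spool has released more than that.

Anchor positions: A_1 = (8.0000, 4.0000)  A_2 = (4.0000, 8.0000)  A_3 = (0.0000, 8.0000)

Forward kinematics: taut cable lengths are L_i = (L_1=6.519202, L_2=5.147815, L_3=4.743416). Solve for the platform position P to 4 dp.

(1.5000, 3.5000)

expand ‖A_i−P‖²=L_i² and subtract eq 1 (q_i ≔ ‖A_i‖²−L_i²)
q_1 = 64.0000+16.0000−42.5000 = 37.5000
eq1−eq2 → [8.0000  -8.0000]·P = -16.0000
eq1−eq3 → [16.0000  -8.0000]·P = -4.0000
2×2 solve → P = (1.5000, 3.5000)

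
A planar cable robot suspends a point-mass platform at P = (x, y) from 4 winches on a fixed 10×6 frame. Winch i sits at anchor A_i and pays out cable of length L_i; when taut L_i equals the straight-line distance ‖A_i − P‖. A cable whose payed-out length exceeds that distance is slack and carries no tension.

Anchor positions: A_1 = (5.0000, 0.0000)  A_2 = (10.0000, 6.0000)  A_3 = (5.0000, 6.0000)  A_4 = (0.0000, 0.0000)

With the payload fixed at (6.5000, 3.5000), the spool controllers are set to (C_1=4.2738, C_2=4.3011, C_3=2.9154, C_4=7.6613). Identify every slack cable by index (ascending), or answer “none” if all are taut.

i=1: geometric 3.8079 vs commanded 4.2738 ⇒ slack
i=2: geometric 4.3012 vs commanded 4.3011 ⇒ taut
i=3: geometric 2.9155 vs commanded 2.9154 ⇒ taut
i=4: geometric 7.3824 vs commanded 7.6613 ⇒ slack

1, 4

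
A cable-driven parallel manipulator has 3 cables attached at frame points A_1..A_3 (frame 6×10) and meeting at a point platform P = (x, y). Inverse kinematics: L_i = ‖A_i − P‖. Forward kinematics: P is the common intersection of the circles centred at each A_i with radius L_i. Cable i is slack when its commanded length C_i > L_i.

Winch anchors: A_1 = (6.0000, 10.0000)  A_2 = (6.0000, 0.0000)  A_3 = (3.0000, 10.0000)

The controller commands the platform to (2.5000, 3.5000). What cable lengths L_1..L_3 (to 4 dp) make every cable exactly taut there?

(7.3824, 4.9497, 6.5192)

cable 1: Δx=3.5000, Δy=6.5000; L_1 = √(Δx²+Δy²) = 7.3824
cable 2: Δx=3.5000, Δy=-3.5000; L_2 = √(Δx²+Δy²) = 4.9497
cable 3: Δx=0.5000, Δy=6.5000; L_3 = √(Δx²+Δy²) = 6.5192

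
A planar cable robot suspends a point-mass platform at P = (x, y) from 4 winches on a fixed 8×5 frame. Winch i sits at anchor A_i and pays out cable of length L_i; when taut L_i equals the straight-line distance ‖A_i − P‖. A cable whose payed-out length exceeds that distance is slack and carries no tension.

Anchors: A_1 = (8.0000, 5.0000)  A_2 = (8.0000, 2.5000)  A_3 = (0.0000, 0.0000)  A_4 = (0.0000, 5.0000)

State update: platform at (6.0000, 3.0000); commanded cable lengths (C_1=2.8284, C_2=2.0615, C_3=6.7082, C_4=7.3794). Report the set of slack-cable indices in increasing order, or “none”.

cable 1: √((2.0000)²+(2.0000)²)=2.8284, C_1=2.8284: taut
cable 2: √((2.0000)²+(-0.5000)²)=2.0616, C_2=2.0615: taut
cable 3: √((-6.0000)²+(-3.0000)²)=6.7082, C_3=6.7082: taut
cable 4: √((-6.0000)²+(2.0000)²)=6.3246, C_4=7.3794: slack

4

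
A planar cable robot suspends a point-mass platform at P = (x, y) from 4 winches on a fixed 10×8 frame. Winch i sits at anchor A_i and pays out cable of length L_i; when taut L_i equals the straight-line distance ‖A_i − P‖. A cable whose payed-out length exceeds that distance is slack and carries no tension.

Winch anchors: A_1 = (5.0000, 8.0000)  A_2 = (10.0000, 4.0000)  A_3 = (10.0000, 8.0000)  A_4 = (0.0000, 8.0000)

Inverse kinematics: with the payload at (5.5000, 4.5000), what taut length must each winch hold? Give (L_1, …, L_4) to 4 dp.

(3.5355, 4.5277, 5.7009, 6.5192)

L_1 = √((5.0000−5.5000)² + (8.0000−4.5000)²) = 3.5355
L_2 = √((10.0000−5.5000)² + (4.0000−4.5000)²) = 4.5277
L_3 = √((10.0000−5.5000)² + (8.0000−4.5000)²) = 5.7009
L_4 = √((0.0000−5.5000)² + (8.0000−4.5000)²) = 6.5192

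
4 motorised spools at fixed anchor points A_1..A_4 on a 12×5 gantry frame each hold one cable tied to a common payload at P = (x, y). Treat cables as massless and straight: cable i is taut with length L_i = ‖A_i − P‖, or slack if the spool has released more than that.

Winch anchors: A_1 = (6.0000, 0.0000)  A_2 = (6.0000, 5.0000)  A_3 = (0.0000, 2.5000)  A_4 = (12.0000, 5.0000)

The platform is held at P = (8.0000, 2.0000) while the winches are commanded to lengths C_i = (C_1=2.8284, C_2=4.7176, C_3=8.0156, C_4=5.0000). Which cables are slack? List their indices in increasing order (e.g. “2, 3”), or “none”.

2

cable 1: L_1 = ‖A_1−P‖ = 2.8284;  C_1 = 2.8284 → taut
cable 2: L_2 = ‖A_2−P‖ = 3.6056;  C_2 = 4.7176 → slack
cable 3: L_3 = ‖A_3−P‖ = 8.0156;  C_3 = 8.0156 → taut
cable 4: L_4 = ‖A_4−P‖ = 5.0000;  C_4 = 5.0000 → taut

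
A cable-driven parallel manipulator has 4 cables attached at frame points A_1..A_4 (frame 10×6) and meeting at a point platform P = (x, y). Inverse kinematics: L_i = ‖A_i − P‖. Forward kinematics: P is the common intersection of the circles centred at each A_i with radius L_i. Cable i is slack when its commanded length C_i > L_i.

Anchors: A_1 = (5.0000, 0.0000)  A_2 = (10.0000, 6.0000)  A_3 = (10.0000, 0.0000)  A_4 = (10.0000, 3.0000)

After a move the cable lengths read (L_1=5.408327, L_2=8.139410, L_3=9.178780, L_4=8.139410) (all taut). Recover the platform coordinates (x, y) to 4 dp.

(2.0000, 4.5000)

circle eqns → linear via eq_j − eq_1; set q_j = A_j·A_j − L_j²
q_1 = 25.0000+0.0000−29.2500 = -4.2500
-10.0000·x − 12.0000·y = q_1−q_2 = -74.0000
-10.0000·x + 0.0000·y = q_1−q_3 = -20.0000
-10.0000·x − 6.0000·y = q_1−q_4 = -47.0000
solve first two rows → x=2.0000, y=4.5000
check cable 4: ‖A_4−P‖² = 66.2500 ≈ L_4² = 66.2500 ✓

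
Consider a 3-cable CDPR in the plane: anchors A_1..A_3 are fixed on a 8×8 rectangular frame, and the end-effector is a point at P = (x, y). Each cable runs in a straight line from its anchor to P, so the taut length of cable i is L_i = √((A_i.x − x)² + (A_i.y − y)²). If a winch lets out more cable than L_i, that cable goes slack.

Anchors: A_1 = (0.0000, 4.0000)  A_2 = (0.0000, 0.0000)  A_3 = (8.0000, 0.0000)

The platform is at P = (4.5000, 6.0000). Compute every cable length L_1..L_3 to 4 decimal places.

(4.9244, 7.5000, 6.9462)

cable 1: Δx=-4.5000, Δy=-2.0000; L_1 = √(Δx²+Δy²) = 4.9244
cable 2: Δx=-4.5000, Δy=-6.0000; L_2 = √(Δx²+Δy²) = 7.5000
cable 3: Δx=3.5000, Δy=-6.0000; L_3 = √(Δx²+Δy²) = 6.9462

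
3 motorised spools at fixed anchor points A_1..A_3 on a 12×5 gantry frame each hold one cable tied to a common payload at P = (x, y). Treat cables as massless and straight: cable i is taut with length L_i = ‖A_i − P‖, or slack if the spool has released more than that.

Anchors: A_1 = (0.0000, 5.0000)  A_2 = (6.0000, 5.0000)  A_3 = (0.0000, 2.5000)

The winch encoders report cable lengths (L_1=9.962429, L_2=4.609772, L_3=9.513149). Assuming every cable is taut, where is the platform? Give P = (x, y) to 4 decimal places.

circle eqns → linear via eq_j − eq_1; set c_j = A_j·A_j − L_j²
c_1 = 0.0000+25.0000−99.2500 = -74.2500
-12.0000·x + 0.0000·y = c_1−c_2 = -114.0000
0.0000·x + 5.0000·y = c_1−c_3 = 10.0000
solve first two rows → x=9.5000, y=2.0000

(9.5000, 2.0000)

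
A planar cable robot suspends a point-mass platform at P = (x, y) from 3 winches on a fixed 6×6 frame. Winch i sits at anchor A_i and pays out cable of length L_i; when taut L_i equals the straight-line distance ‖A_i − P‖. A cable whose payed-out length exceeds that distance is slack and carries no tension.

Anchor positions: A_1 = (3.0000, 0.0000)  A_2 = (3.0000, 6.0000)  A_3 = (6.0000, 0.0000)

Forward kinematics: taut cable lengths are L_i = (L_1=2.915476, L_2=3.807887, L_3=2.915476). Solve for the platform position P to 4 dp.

(4.5000, 2.5000)

expand ‖A_i−P‖²=L_i² and subtract eq 1 (c_i ≔ ‖A_i‖²−L_i²)
c_1 = 9.0000+0.0000−8.5000 = 0.5000
eq1−eq2 → [0.0000  -12.0000]·P = -30.0000
eq1−eq3 → [-6.0000  0.0000]·P = -27.0000
2×2 solve → P = (4.5000, 2.5000)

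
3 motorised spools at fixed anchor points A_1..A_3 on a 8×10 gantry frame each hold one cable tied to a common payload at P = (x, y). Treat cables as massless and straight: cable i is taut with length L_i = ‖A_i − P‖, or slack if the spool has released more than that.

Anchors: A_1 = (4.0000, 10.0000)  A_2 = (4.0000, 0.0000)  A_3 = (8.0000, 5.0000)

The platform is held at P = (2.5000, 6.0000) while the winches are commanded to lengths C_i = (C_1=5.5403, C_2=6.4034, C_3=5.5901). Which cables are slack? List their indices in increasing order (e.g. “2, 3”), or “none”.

1, 2

i=1: geometric 4.2720 vs commanded 5.5403 ⇒ slack
i=2: geometric 6.1847 vs commanded 6.4034 ⇒ slack
i=3: geometric 5.5902 vs commanded 5.5901 ⇒ taut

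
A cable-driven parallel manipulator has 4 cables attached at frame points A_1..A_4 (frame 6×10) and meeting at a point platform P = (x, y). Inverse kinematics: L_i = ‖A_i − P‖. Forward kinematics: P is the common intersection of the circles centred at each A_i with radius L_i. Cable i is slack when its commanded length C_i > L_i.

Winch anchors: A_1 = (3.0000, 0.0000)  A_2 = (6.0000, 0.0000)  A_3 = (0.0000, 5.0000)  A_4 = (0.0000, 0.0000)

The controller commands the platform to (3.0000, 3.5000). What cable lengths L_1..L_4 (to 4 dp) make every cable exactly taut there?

L_1: Δ = A_1−P = (0.0000, -3.5000) → ‖Δ‖ = √12.2500 = 3.5000
L_2: Δ = A_2−P = (3.0000, -3.5000) → ‖Δ‖ = √21.2500 = 4.6098
L_3: Δ = A_3−P = (-3.0000, 1.5000) → ‖Δ‖ = √11.2500 = 3.3541
L_4: Δ = A_4−P = (-3.0000, -3.5000) → ‖Δ‖ = √21.2500 = 4.6098

(3.5000, 4.6098, 3.3541, 4.6098)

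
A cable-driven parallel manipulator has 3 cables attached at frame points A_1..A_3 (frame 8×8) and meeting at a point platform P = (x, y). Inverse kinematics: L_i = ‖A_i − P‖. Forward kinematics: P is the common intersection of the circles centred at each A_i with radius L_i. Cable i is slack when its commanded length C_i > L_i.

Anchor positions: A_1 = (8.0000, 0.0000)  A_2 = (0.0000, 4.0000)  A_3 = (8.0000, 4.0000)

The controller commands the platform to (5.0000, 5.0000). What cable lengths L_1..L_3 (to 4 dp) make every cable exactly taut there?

cable 1: Δx=3.0000, Δy=-5.0000; L_1 = √(Δx²+Δy²) = 5.8310
cable 2: Δx=-5.0000, Δy=-1.0000; L_2 = √(Δx²+Δy²) = 5.0990
cable 3: Δx=3.0000, Δy=-1.0000; L_3 = √(Δx²+Δy²) = 3.1623

(5.8310, 5.0990, 3.1623)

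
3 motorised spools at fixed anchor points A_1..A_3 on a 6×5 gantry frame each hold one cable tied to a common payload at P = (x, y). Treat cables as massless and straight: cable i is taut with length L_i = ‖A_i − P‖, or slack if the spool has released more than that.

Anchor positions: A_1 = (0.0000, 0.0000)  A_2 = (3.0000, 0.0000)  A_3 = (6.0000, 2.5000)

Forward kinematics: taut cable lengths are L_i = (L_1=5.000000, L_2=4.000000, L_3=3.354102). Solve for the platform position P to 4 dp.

circle eqns → linear via eq_j − eq_1; set c_j = A_j·A_j − L_j²
c_1 = 0.0000+0.0000−25.0000 = -25.0000
-6.0000·x + 0.0000·y = c_1−c_2 = -18.0000
-12.0000·x − 5.0000·y = c_1−c_3 = -56.0000
solve first two rows → x=3.0000, y=4.0000

(3.0000, 4.0000)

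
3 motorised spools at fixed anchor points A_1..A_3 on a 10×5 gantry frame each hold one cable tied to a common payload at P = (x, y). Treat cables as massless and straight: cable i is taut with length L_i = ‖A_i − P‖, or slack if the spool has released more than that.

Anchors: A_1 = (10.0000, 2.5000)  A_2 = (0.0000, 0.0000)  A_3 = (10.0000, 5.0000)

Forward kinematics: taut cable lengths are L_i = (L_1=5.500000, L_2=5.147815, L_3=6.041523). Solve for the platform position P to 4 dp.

(4.5000, 2.5000)

each cable: (A_i−P)·(A_i−P) = L_i²; let k_i = ‖A_i‖²−L_i²
k_1 = 100.0000+6.2500−30.2500 = 76.0000
row 1: 20.0000x + 5.0000y = 102.5000  (k_2=-26.5000)
row 2: 0.0000x − 5.0000y = -12.5000  (k_3=88.5000)
Cramer on rows 1–2 → x = 4.5000, y = 2.5000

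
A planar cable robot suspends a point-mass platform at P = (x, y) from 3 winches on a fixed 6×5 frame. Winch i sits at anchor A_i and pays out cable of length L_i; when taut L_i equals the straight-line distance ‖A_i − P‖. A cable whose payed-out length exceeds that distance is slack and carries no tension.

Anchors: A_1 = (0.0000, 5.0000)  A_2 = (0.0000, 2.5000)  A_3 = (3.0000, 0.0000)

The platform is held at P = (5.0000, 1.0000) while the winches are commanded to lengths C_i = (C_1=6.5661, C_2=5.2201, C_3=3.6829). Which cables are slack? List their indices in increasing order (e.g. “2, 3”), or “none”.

1, 3

cable 1: L_1 = ‖A_1−P‖ = 6.4031;  C_1 = 6.5661 → slack
cable 2: L_2 = ‖A_2−P‖ = 5.2202;  C_2 = 5.2201 → taut
cable 3: L_3 = ‖A_3−P‖ = 2.2361;  C_3 = 3.6829 → slack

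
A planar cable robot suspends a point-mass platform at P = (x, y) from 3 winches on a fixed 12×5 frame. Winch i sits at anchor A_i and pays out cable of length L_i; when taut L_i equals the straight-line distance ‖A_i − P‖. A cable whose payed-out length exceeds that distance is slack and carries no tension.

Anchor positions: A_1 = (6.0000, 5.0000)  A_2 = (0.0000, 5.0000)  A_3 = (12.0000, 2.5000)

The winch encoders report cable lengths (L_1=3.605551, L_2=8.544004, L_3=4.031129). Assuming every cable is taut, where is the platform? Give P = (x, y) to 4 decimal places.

circle eqns → linear via eq_j − eq_1; set k_j = A_j·A_j − L_j²
k_1 = 36.0000+25.0000−13.0000 = 48.0000
12.0000·x + 0.0000·y = k_1−k_2 = 96.0000
-12.0000·x + 5.0000·y = k_1−k_3 = -86.0000
solve first two rows → x=8.0000, y=2.0000

(8.0000, 2.0000)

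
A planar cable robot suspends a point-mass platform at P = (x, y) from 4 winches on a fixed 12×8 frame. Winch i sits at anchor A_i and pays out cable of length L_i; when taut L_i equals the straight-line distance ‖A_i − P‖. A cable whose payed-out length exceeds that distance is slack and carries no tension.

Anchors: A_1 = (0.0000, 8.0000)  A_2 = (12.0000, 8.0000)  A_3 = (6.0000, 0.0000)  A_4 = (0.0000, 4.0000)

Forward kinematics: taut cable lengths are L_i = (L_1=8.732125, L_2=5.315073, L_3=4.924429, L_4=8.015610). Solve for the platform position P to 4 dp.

(8.0000, 4.5000)

each cable: (A_i−P)·(A_i−P) = L_i²; let q_i = ‖A_i‖²−L_i²
q_1 = 0.0000+64.0000−76.2500 = -12.2500
row 1: -24.0000x + 0.0000y = -192.0000  (q_2=179.7500)
row 2: -12.0000x + 16.0000y = -24.0000  (q_3=11.7500)
row 3: 0.0000x + 8.0000y = 36.0000  (q_4=-48.2500)
Cramer on rows 1–2 → x = 8.0000, y = 4.5000
check cable 4: ‖A_4−P‖² = 64.2500 ≈ L_4² = 64.2500 ✓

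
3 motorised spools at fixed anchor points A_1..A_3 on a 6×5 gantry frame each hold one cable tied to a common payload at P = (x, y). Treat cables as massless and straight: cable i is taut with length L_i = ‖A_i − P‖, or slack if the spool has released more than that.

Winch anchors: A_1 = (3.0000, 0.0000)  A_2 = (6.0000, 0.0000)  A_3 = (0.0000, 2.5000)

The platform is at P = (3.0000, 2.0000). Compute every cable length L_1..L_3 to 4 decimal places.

(2.0000, 3.6056, 3.0414)

L_1: Δ = A_1−P = (0.0000, -2.0000) → ‖Δ‖ = √4.0000 = 2.0000
L_2: Δ = A_2−P = (3.0000, -2.0000) → ‖Δ‖ = √13.0000 = 3.6056
L_3: Δ = A_3−P = (-3.0000, 0.5000) → ‖Δ‖ = √9.2500 = 3.0414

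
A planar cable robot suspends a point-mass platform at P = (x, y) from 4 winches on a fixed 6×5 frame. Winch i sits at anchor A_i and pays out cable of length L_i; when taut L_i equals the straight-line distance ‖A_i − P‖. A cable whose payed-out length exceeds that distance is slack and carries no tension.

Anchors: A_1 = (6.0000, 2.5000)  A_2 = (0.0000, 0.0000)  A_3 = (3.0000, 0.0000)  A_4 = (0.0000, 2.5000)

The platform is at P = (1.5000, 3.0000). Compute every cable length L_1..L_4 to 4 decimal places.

L_1: Δ = A_1−P = (4.5000, -0.5000) → ‖Δ‖ = √20.5000 = 4.5277
L_2: Δ = A_2−P = (-1.5000, -3.0000) → ‖Δ‖ = √11.2500 = 3.3541
L_3: Δ = A_3−P = (1.5000, -3.0000) → ‖Δ‖ = √11.2500 = 3.3541
L_4: Δ = A_4−P = (-1.5000, -0.5000) → ‖Δ‖ = √2.5000 = 1.5811

(4.5277, 3.3541, 3.3541, 1.5811)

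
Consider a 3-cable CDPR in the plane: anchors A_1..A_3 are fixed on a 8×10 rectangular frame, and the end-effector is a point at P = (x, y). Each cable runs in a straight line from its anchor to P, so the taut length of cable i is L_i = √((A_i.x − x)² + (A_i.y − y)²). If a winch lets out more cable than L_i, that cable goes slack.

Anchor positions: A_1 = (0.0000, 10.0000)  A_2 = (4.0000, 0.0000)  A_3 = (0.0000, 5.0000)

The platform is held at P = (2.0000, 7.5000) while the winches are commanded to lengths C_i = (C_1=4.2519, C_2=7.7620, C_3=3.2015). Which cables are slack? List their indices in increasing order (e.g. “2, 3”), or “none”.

1

cable 1: L_1 = ‖A_1−P‖ = 3.2016;  C_1 = 4.2519 → slack
cable 2: L_2 = ‖A_2−P‖ = 7.7621;  C_2 = 7.7620 → taut
cable 3: L_3 = ‖A_3−P‖ = 3.2016;  C_3 = 3.2015 → taut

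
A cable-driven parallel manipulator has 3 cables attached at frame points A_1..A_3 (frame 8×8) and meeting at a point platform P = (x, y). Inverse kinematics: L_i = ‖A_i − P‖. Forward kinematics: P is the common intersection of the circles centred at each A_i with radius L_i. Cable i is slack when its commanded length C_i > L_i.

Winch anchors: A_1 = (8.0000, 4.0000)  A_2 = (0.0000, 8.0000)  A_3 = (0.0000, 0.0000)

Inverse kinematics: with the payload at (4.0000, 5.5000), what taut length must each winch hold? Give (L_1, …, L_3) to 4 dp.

cable 1: Δx=4.0000, Δy=-1.5000; L_1 = √(Δx²+Δy²) = 4.2720
cable 2: Δx=-4.0000, Δy=2.5000; L_2 = √(Δx²+Δy²) = 4.7170
cable 3: Δx=-4.0000, Δy=-5.5000; L_3 = √(Δx²+Δy²) = 6.8007

(4.2720, 4.7170, 6.8007)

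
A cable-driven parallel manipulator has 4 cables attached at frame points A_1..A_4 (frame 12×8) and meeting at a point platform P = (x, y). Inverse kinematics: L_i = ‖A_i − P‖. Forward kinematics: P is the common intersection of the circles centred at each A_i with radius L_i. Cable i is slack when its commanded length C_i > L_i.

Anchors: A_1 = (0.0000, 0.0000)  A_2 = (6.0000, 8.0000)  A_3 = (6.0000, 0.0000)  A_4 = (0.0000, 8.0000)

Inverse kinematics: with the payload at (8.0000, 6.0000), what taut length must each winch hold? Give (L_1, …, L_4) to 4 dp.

(10.0000, 2.8284, 6.3246, 8.2462)

cable 1: Δx=-8.0000, Δy=-6.0000; L_1 = √(Δx²+Δy²) = 10.0000
cable 2: Δx=-2.0000, Δy=2.0000; L_2 = √(Δx²+Δy²) = 2.8284
cable 3: Δx=-2.0000, Δy=-6.0000; L_3 = √(Δx²+Δy²) = 6.3246
cable 4: Δx=-8.0000, Δy=2.0000; L_4 = √(Δx²+Δy²) = 8.2462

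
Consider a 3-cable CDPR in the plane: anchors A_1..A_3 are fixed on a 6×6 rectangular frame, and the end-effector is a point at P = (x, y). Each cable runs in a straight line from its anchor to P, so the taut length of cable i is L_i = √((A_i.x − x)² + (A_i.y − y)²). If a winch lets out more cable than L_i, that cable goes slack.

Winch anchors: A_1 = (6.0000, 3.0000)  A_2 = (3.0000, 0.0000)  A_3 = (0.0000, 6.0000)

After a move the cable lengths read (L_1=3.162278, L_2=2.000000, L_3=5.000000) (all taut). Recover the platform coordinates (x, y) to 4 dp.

circle eqns → linear via eq_j − eq_1; set k_j = A_j·A_j − L_j²
k_1 = 36.0000+9.0000−10.0000 = 35.0000
6.0000·x + 6.0000·y = k_1−k_2 = 30.0000
12.0000·x − 6.0000·y = k_1−k_3 = 24.0000
solve first two rows → x=3.0000, y=2.0000

(3.0000, 2.0000)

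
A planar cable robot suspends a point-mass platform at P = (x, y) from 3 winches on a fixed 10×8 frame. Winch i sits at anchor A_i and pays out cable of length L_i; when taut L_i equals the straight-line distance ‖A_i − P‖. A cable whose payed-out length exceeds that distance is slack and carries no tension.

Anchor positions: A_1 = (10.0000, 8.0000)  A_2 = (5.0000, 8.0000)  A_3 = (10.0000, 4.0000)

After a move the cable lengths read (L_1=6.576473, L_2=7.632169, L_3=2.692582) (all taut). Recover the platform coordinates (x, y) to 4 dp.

(9.0000, 1.5000)

expand ‖A_i−P‖²=L_i² and subtract eq 1 (c_i ≔ ‖A_i‖²−L_i²)
c_1 = 100.0000+64.0000−43.2500 = 120.7500
eq1−eq2 → [10.0000  0.0000]·P = 90.0000
eq1−eq3 → [0.0000  8.0000]·P = 12.0000
2×2 solve → P = (9.0000, 1.5000)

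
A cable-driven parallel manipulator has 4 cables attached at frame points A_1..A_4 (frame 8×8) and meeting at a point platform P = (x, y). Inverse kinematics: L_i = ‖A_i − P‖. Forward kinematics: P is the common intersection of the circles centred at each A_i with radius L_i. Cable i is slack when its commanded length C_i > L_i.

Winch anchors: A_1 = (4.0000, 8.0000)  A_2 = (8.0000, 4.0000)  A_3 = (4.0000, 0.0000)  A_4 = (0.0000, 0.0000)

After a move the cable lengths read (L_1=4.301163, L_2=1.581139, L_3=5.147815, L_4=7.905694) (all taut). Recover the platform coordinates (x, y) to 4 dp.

(6.5000, 4.5000)

circle eqns → linear via eq_j − eq_1; set k_j = A_j·A_j − L_j²
k_1 = 16.0000+64.0000−18.5000 = 61.5000
-8.0000·x + 8.0000·y = k_1−k_2 = -16.0000
0.0000·x + 16.0000·y = k_1−k_3 = 72.0000
8.0000·x + 16.0000·y = k_1−k_4 = 124.0000
solve first two rows → x=6.5000, y=4.5000
check cable 4: ‖A_4−P‖² = 62.5000 ≈ L_4² = 62.5000 ✓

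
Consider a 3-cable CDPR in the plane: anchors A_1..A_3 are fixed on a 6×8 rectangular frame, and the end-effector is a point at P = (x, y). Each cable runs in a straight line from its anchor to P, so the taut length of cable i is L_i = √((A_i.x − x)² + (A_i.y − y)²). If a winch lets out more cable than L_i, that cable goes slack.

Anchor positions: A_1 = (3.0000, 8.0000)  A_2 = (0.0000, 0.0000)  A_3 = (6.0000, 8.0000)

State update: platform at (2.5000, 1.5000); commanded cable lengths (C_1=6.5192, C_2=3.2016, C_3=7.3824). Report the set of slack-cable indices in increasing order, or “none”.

i=1: geometric 6.5192 vs commanded 6.5192 ⇒ taut
i=2: geometric 2.9155 vs commanded 3.2016 ⇒ slack
i=3: geometric 7.3824 vs commanded 7.3824 ⇒ taut

2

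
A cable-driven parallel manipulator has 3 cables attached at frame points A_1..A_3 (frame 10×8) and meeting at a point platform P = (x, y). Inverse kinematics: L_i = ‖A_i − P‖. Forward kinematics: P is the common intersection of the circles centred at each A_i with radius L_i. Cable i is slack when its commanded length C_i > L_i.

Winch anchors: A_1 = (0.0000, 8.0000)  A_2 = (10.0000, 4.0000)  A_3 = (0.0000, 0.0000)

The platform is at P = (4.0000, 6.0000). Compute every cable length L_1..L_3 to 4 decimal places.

(4.4721, 6.3246, 7.2111)

cable 1: Δx=-4.0000, Δy=2.0000; L_1 = √(Δx²+Δy²) = 4.4721
cable 2: Δx=6.0000, Δy=-2.0000; L_2 = √(Δx²+Δy²) = 6.3246
cable 3: Δx=-4.0000, Δy=-6.0000; L_3 = √(Δx²+Δy²) = 7.2111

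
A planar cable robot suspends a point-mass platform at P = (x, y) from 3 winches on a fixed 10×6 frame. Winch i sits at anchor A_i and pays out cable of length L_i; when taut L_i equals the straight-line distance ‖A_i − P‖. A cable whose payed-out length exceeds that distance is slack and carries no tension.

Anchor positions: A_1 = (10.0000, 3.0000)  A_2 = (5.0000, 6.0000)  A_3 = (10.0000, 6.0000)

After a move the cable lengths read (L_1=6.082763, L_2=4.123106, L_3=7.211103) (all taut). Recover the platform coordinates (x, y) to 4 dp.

expand ‖A_i−P‖²=L_i² and subtract eq 1 (q_i ≔ ‖A_i‖²−L_i²)
q_1 = 100.0000+9.0000−37.0000 = 72.0000
eq1−eq2 → [10.0000  -6.0000]·P = 28.0000
eq1−eq3 → [0.0000  -6.0000]·P = -12.0000
2×2 solve → P = (4.0000, 2.0000)

(4.0000, 2.0000)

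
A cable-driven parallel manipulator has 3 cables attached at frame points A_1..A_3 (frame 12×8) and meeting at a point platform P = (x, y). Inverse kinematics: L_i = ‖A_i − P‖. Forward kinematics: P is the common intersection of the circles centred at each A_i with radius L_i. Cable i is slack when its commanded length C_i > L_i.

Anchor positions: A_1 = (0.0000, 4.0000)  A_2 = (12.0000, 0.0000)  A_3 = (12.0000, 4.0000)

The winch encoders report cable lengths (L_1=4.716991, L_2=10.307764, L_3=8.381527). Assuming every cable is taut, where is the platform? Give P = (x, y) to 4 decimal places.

(4.0000, 6.5000)

expand ‖A_i−P‖²=L_i² and subtract eq 1 (c_i ≔ ‖A_i‖²−L_i²)
c_1 = 0.0000+16.0000−22.2500 = -6.2500
eq1−eq2 → [-24.0000  8.0000]·P = -44.0000
eq1−eq3 → [-24.0000  0.0000]·P = -96.0000
2×2 solve → P = (4.0000, 6.5000)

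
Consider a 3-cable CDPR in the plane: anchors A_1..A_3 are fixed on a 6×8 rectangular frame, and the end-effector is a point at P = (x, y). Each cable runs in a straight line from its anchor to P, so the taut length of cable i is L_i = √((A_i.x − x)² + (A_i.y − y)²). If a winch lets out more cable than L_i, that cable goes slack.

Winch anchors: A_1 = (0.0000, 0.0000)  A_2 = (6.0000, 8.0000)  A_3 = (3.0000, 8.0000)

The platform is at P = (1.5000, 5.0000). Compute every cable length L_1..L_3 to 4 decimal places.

(5.2202, 5.4083, 3.3541)

L_1 = √((0.0000−1.5000)² + (0.0000−5.0000)²) = 5.2202
L_2 = √((6.0000−1.5000)² + (8.0000−5.0000)²) = 5.4083
L_3 = √((3.0000−1.5000)² + (8.0000−5.0000)²) = 3.3541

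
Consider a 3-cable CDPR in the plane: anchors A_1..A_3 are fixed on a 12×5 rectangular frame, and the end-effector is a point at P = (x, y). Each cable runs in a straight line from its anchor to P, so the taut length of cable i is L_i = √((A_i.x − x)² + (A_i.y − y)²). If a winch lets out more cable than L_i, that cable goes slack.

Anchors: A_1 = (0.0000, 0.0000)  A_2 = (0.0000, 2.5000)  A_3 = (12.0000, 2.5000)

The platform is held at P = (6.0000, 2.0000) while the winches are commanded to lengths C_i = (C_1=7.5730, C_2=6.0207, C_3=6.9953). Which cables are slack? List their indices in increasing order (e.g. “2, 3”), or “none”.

1, 3

i=1: geometric 6.3246 vs commanded 7.5730 ⇒ slack
i=2: geometric 6.0208 vs commanded 6.0207 ⇒ taut
i=3: geometric 6.0208 vs commanded 6.9953 ⇒ slack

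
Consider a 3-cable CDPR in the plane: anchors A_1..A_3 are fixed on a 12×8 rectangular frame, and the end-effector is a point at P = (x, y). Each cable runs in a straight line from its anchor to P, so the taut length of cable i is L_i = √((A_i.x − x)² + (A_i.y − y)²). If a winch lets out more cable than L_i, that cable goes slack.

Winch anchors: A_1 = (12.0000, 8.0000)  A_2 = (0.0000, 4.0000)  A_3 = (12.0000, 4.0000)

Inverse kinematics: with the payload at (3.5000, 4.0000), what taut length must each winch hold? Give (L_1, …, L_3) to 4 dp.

cable 1: Δx=8.5000, Δy=4.0000; L_1 = √(Δx²+Δy²) = 9.3941
cable 2: Δx=-3.5000, Δy=0.0000; L_2 = √(Δx²+Δy²) = 3.5000
cable 3: Δx=8.5000, Δy=0.0000; L_3 = √(Δx²+Δy²) = 8.5000

(9.3941, 3.5000, 8.5000)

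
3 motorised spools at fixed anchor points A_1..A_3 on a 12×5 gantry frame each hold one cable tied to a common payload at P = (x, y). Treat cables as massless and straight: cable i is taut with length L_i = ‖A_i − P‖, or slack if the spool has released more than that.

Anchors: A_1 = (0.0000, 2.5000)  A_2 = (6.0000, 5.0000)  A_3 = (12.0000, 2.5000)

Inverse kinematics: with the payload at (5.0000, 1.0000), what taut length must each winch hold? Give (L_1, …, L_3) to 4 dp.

L_1: Δ = A_1−P = (-5.0000, 1.5000) → ‖Δ‖ = √27.2500 = 5.2202
L_2: Δ = A_2−P = (1.0000, 4.0000) → ‖Δ‖ = √17.0000 = 4.1231
L_3: Δ = A_3−P = (7.0000, 1.5000) → ‖Δ‖ = √51.2500 = 7.1589

(5.2202, 4.1231, 7.1589)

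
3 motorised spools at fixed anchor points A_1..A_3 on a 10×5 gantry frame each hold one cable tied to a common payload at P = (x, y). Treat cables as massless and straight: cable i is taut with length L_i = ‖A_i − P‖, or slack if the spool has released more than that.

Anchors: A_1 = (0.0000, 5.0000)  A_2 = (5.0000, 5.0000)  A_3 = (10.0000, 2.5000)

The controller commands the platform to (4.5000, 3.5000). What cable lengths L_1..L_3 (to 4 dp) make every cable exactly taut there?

(4.7434, 1.5811, 5.5902)

cable 1: Δx=-4.5000, Δy=1.5000; L_1 = √(Δx²+Δy²) = 4.7434
cable 2: Δx=0.5000, Δy=1.5000; L_2 = √(Δx²+Δy²) = 1.5811
cable 3: Δx=5.5000, Δy=-1.0000; L_3 = √(Δx²+Δy²) = 5.5902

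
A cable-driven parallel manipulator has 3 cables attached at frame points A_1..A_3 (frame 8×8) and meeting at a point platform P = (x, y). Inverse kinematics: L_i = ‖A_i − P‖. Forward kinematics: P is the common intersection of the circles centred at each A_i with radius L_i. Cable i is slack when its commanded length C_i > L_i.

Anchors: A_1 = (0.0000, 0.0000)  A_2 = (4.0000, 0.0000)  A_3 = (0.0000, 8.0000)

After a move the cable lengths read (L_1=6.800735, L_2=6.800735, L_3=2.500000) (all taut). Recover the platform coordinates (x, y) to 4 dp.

circle eqns → linear via eq_j − eq_1; set c_j = A_j·A_j − L_j²
c_1 = 0.0000+0.0000−46.2500 = -46.2500
-8.0000·x + 0.0000·y = c_1−c_2 = -16.0000
0.0000·x − 16.0000·y = c_1−c_3 = -104.0000
solve first two rows → x=2.0000, y=6.5000

(2.0000, 6.5000)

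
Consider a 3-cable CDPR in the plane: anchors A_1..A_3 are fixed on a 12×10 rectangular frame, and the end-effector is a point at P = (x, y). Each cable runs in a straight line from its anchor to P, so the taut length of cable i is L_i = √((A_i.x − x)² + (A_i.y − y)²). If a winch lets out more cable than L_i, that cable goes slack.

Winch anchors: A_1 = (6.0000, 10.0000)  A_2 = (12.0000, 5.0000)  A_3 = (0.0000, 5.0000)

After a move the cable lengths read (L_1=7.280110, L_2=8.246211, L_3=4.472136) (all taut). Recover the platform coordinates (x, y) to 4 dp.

(4.0000, 3.0000)

expand ‖A_i−P‖²=L_i² and subtract eq 1 (k_i ≔ ‖A_i‖²−L_i²)
k_1 = 36.0000+100.0000−53.0000 = 83.0000
eq1−eq2 → [-12.0000  10.0000]·P = -18.0000
eq1−eq3 → [12.0000  10.0000]·P = 78.0000
2×2 solve → P = (4.0000, 3.0000)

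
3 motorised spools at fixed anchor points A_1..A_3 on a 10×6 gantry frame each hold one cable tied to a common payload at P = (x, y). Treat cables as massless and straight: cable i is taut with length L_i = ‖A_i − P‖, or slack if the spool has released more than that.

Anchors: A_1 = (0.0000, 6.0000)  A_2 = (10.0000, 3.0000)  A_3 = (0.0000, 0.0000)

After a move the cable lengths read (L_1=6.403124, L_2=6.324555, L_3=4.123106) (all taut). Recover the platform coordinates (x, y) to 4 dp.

expand ‖A_i−P‖²=L_i² and subtract eq 1 (c_i ≔ ‖A_i‖²−L_i²)
c_1 = 0.0000+36.0000−41.0000 = -5.0000
eq1−eq2 → [-20.0000  6.0000]·P = -74.0000
eq1−eq3 → [0.0000  12.0000]·P = 12.0000
2×2 solve → P = (4.0000, 1.0000)

(4.0000, 1.0000)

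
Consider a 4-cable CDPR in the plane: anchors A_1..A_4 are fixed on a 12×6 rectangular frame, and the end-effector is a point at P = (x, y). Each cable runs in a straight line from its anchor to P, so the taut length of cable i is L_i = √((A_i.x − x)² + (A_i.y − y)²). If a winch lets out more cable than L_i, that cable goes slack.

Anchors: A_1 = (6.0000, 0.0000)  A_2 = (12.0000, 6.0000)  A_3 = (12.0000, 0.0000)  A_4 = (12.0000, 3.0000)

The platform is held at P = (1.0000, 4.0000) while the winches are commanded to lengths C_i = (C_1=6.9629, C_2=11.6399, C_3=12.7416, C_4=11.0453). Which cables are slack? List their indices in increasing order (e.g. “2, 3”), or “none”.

cable 1: L_1 = ‖A_1−P‖ = 6.4031;  C_1 = 6.9629 → slack
cable 2: L_2 = ‖A_2−P‖ = 11.1803;  C_2 = 11.6399 → slack
cable 3: L_3 = ‖A_3−P‖ = 11.7047;  C_3 = 12.7416 → slack
cable 4: L_4 = ‖A_4−P‖ = 11.0454;  C_4 = 11.0453 → taut

1, 2, 3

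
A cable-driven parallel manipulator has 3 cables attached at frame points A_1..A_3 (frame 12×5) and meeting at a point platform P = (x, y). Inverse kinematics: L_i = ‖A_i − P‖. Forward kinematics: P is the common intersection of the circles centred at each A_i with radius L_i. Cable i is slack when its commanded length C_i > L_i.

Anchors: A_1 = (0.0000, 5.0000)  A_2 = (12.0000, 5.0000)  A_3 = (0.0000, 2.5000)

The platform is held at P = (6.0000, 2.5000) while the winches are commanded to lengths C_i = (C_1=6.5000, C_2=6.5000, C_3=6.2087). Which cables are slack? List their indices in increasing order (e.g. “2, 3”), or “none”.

3

i=1: geometric 6.5000 vs commanded 6.5000 ⇒ taut
i=2: geometric 6.5000 vs commanded 6.5000 ⇒ taut
i=3: geometric 6.0000 vs commanded 6.2087 ⇒ slack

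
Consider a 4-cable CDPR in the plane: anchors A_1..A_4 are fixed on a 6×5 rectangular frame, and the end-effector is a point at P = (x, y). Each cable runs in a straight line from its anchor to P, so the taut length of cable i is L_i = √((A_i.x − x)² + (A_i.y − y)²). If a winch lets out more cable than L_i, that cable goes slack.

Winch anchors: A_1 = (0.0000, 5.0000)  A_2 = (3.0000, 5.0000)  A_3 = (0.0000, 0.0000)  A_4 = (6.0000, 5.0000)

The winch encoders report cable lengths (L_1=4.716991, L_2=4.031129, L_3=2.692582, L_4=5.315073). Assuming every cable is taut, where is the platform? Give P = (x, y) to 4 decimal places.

expand ‖A_i−P‖²=L_i² and subtract eq 1 (k_i ≔ ‖A_i‖²−L_i²)
k_1 = 0.0000+25.0000−22.2500 = 2.7500
eq1−eq2 → [-6.0000  0.0000]·P = -15.0000
eq1−eq3 → [0.0000  10.0000]·P = 10.0000
eq1−eq4 → [-12.0000  0.0000]·P = -30.0000
2×2 solve → P = (2.5000, 1.0000)
check cable 4: ‖A_4−P‖² = 28.2500 ≈ L_4² = 28.2500 ✓

(2.5000, 1.0000)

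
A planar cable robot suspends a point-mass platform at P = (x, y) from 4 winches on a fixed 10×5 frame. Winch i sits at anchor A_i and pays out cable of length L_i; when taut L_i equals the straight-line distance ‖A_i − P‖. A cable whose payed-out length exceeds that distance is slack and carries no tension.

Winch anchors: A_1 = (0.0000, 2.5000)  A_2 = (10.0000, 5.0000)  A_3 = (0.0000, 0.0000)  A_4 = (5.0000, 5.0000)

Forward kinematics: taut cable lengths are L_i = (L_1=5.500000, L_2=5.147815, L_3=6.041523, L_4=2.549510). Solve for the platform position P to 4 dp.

each cable: (A_i−P)·(A_i−P) = L_i²; let q_i = ‖A_i‖²−L_i²
q_1 = 0.0000+6.2500−30.2500 = -24.0000
row 1: -20.0000x − 5.0000y = -122.5000  (q_2=98.5000)
row 2: 0.0000x + 5.0000y = 12.5000  (q_3=-36.5000)
row 3: -10.0000x − 5.0000y = -67.5000  (q_4=43.5000)
Cramer on rows 1–2 → x = 5.5000, y = 2.5000
check cable 4: ‖A_4−P‖² = 6.5000 ≈ L_4² = 6.5000 ✓

(5.5000, 2.5000)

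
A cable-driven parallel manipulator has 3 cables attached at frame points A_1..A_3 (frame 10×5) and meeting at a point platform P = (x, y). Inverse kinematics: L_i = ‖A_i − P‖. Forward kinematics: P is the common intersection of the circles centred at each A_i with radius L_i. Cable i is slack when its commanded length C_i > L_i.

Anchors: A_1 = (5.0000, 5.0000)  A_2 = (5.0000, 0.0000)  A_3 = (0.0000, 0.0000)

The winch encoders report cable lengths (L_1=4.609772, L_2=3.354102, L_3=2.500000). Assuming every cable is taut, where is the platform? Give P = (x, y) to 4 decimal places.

(2.0000, 1.5000)

each cable: (A_i−P)·(A_i−P) = L_i²; let c_i = ‖A_i‖²−L_i²
c_1 = 25.0000+25.0000−21.2500 = 28.7500
row 1: 0.0000x + 10.0000y = 15.0000  (c_2=13.7500)
row 2: 10.0000x + 10.0000y = 35.0000  (c_3=-6.2500)
Cramer on rows 1–2 → x = 2.0000, y = 1.5000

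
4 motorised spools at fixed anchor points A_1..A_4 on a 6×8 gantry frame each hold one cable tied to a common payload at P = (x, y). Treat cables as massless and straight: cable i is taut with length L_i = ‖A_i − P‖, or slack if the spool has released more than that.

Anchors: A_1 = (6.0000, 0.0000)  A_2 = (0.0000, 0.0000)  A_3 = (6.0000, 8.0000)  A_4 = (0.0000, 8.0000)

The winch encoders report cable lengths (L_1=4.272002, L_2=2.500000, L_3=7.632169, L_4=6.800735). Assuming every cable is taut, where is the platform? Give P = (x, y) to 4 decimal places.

(2.0000, 1.5000)

expand ‖A_i−P‖²=L_i² and subtract eq 1 (k_i ≔ ‖A_i‖²−L_i²)
k_1 = 36.0000+0.0000−18.2500 = 17.7500
eq1−eq2 → [12.0000  0.0000]·P = 24.0000
eq1−eq3 → [0.0000  -16.0000]·P = -24.0000
eq1−eq4 → [12.0000  -16.0000]·P = 0.0000
2×2 solve → P = (2.0000, 1.5000)
check cable 4: ‖A_4−P‖² = 46.2500 ≈ L_4² = 46.2500 ✓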